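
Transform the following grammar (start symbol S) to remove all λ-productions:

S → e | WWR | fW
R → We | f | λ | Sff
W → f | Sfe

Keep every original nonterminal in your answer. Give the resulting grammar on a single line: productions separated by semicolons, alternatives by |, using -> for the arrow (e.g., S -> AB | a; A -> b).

Nullable set: {R}.
S -> WWR: R nullable, giving WW | WWR.
Drop R -> λ.
Unchanged (no nullable symbols): S -> e; S -> fW; R -> Sff; R -> We; R -> f; W -> Sfe; W -> f.

S -> e | WW | fW | WWR; R -> f | We | Sff; W -> f | Sfe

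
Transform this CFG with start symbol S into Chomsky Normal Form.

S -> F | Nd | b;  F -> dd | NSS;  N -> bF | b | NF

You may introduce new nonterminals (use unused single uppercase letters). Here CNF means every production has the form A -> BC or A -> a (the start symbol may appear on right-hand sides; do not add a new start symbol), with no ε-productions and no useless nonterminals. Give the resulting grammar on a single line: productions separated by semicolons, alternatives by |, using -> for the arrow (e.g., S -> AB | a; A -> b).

No ε-productions.
After unit-elimination: S -> b | Nd | dd | NSS; F -> dd | NSS; N -> b | NF | bF.
TERM: introduce B -> b, A -> d and substitute in every rule of length ≥2.
BIN: F -> NSS becomes F -> NC, C -> SS; S -> NSS becomes S -> ND, D -> SS.

S -> b | AA | NA | ND; A -> d; B -> b; C -> SS; D -> SS; F -> AA | NC; N -> b | BF | NF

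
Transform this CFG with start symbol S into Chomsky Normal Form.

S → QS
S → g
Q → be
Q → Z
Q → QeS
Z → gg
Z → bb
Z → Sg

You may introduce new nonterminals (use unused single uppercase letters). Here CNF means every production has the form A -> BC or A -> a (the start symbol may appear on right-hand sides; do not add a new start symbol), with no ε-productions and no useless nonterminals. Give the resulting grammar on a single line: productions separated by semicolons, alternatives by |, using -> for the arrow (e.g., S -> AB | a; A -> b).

S -> g | QS; A -> e; B -> g; C -> b; D -> AS; Q -> BB | CA | CC | QD | SB

No ε-productions.
After unit-elimination: S -> g | QS; Q -> Sg | bb | be | gg | QeS; Z -> Sg | bb | gg.
TERM: introduce C -> b, A -> e, B -> g and substitute in every rule of length ≥2.
BIN: Q -> QAS becomes Q -> QD, D -> AS.
Drop unreachable/unproductive: Z.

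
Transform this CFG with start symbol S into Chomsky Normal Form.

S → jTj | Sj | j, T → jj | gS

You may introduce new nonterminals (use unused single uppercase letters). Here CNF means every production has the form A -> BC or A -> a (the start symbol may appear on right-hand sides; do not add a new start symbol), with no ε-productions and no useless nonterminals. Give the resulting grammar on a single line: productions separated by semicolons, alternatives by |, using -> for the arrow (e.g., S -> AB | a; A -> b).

S -> j | AC | SA; A -> j; B -> g; C -> TA; T -> AA | BS

No ε-productions.
No unit productions to eliminate.
TERM: introduce B -> g, A -> j and substitute in every rule of length ≥2.
BIN: S -> ATA becomes S -> AC, C -> TA.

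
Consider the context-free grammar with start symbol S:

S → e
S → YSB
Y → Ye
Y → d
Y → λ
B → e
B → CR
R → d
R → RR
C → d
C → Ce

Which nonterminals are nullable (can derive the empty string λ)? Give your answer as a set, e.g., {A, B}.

Directly nullable (have an ε-rule): {Y}.
Not nullable: B, C, R, S — each has a terminal in every rule's right-hand side or depends on a non-nullable symbol.

{Y}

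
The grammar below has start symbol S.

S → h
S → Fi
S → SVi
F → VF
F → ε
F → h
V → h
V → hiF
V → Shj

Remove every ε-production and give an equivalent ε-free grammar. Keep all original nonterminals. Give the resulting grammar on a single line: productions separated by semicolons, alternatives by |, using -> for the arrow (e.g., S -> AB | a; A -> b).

S -> h | i | Fi | SVi; F -> V | h | VF; V -> h | hi | Shj | hiF

Nullable set: {F}.
S -> Fi: F nullable, giving Fi | i.
Drop F -> ε.
F -> VF: F nullable, giving V | VF.
V -> hiF: F nullable, giving hi | hiF.
Unchanged (no nullable symbols): S -> SVi; S -> h; F -> h; V -> Shj; V -> h.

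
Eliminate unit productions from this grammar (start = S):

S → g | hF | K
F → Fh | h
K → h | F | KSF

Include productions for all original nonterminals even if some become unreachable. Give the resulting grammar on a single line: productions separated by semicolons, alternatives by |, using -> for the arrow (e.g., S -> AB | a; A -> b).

S -> g | h | Fh | hF | KSF; F -> h | Fh; K -> h | Fh | KSF

Unit productions: K->F, S->K.
Unit pairs (A ⇒* B via units): (K,F), (S,F), (S,K).
S: inherits non-unit rules of {F, K, S} → Fh | KSF | g | h | hF.
F: inherits non-unit rules of {F} → Fh | h.
K: inherits non-unit rules of {F, K} → Fh | KSF | h.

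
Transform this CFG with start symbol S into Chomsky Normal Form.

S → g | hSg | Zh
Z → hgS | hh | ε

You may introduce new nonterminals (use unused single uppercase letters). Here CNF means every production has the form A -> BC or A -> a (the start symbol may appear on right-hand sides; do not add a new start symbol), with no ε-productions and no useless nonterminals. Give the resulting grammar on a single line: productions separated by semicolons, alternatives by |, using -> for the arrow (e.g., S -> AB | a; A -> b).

S -> g | h | AC | ZA; A -> h; B -> g; C -> SB; D -> BS; Z -> AA | AD

Nullable: {Z}; after ε-elimination: S -> g | h | Zh | hSg; Z -> hh | hgS.
No unit productions to eliminate.
TERM: introduce B -> g, A -> h and substitute in every rule of length ≥2.
BIN: S -> ASB becomes S -> AC, C -> SB; Z -> ABS becomes Z -> AD, D -> BS.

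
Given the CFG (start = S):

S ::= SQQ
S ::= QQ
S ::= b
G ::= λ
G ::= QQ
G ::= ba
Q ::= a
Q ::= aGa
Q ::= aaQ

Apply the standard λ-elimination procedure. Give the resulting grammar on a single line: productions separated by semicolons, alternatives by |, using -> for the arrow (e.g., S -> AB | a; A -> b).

Nullable set: {G}.
Drop G -> λ.
Q -> aGa: G nullable, giving aGa | aa.
Unchanged (no nullable symbols): S -> QQ; S -> SQQ; S -> b; G -> QQ; G -> ba; Q -> a; Q -> aaQ.

S -> b | QQ | SQQ; G -> QQ | ba; Q -> a | aa | aGa | aaQ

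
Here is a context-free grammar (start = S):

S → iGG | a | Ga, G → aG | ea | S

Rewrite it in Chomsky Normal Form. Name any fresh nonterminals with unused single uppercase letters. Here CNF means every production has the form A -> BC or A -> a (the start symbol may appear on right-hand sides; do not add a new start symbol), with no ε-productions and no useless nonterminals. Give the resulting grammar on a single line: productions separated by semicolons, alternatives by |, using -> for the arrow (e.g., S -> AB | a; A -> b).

S -> a | CE | GA; A -> a; B -> e; C -> i; D -> GG; E -> GG; G -> a | AG | BA | CD | GA

No ε-productions.
After unit-elimination: S -> a | Ga | iGG; G -> a | Ga | aG | ea | iGG.
TERM: introduce A -> a, B -> e, C -> i and substitute in every rule of length ≥2.
BIN: G -> CGG becomes G -> CD, D -> GG; S -> CGG becomes S -> CE, E -> GG.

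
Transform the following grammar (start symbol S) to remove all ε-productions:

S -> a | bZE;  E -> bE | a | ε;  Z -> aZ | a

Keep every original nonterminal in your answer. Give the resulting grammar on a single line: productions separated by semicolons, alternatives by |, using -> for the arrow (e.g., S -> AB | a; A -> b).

Nullable set: {E}.
S -> bZE: E nullable, giving bZ | bZE.
Drop E -> ε.
E -> bE: E nullable, giving b | bE.
Unchanged (no nullable symbols): S -> a; E -> a; Z -> a; Z -> aZ.

S -> a | bZ | bZE; E -> a | b | bE; Z -> a | aZ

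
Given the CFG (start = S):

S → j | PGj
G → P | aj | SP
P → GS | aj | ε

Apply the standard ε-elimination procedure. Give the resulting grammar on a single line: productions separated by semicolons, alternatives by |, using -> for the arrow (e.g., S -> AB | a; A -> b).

Nullable set: {G, P}.
S -> PGj: P, G nullable, giving Gj | PGj | Pj | j.
G -> P: P nullable, giving P.
G -> SP: P nullable, giving S | SP.
Drop P -> ε.
P -> GS: G nullable, giving GS | S.
Unchanged (no nullable symbols): S -> j; G -> aj; P -> aj.

S -> j | Gj | Pj | PGj; G -> P | S | SP | aj; P -> S | GS | aj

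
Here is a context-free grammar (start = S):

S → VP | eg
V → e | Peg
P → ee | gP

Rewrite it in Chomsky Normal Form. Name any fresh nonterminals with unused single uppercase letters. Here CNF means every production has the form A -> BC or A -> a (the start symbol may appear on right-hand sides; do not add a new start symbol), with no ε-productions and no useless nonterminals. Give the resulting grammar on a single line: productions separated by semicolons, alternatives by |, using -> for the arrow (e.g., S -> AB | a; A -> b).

S -> AB | VP; A -> e; B -> g; C -> AB; P -> AA | BP; V -> e | PC

No ε-productions.
No unit productions to eliminate.
TERM: introduce A -> e, B -> g and substitute in every rule of length ≥2.
BIN: V -> PAB becomes V -> PC, C -> AB.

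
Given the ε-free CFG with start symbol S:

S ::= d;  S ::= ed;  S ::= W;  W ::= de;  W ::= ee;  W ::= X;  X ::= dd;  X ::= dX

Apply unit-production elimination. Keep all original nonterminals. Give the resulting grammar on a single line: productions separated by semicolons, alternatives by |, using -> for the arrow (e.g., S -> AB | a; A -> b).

Unit productions: S->W, W->X.
Unit pairs (A ⇒* B via units): (S,W), (S,X), (W,X).
S: inherits non-unit rules of {S, W, X} → d | dX | dd | de | ed | ee.
W: inherits non-unit rules of {W, X} → dX | dd | de | ee.
X: inherits non-unit rules of {X} → dX | dd.

S -> d | dX | dd | de | ed | ee; W -> dX | dd | de | ee; X -> dX | dd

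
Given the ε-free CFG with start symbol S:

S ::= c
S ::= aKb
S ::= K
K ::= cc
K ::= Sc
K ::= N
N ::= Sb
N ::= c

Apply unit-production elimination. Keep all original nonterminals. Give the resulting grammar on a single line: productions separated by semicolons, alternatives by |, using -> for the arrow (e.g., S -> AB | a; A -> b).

S -> c | Sb | Sc | cc | aKb; K -> c | Sb | Sc | cc; N -> c | Sb

Unit productions: K->N, S->K.
Unit pairs (A ⇒* B via units): (K,N), (S,K), (S,N).
S: inherits non-unit rules of {K, N, S} → Sb | Sc | aKb | c | cc.
K: inherits non-unit rules of {K, N} → Sb | Sc | c | cc.
N: inherits non-unit rules of {N} → Sb | c.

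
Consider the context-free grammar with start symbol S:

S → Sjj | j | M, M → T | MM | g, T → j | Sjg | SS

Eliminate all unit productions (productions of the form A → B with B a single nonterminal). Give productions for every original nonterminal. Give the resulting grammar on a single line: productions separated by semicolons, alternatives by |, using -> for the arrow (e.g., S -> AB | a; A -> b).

S -> g | j | MM | SS | Sjg | Sjj; M -> g | j | MM | SS | Sjg; T -> j | SS | Sjg

Unit productions: M->T, S->M.
Unit pairs (A ⇒* B via units): (M,T), (S,M), (S,T).
S: inherits non-unit rules of {M, S, T} → MM | SS | Sjg | Sjj | g | j.
M: inherits non-unit rules of {M, T} → MM | SS | Sjg | g | j.
T: inherits non-unit rules of {T} → SS | Sjg | j.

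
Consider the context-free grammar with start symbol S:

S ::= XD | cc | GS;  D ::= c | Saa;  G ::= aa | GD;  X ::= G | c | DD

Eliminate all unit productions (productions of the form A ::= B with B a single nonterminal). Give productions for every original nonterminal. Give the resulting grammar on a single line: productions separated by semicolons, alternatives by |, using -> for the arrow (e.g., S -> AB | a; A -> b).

S -> GS | XD | cc; D -> c | Saa; G -> GD | aa; X -> c | DD | GD | aa

Unit productions: X->G.
Unit pairs (A ⇒* B via units): (X,G).
S: inherits non-unit rules of {S} → GS | XD | cc.
D: inherits non-unit rules of {D} → Saa | c.
G: inherits non-unit rules of {G} → GD | aa.
X: inherits non-unit rules of {G, X} → DD | GD | aa | c.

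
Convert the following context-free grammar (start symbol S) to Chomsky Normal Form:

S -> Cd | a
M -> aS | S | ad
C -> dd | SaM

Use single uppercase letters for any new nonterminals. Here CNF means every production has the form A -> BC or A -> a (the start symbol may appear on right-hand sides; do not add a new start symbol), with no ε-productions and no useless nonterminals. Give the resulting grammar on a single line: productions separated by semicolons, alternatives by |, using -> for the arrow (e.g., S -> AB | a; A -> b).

S -> a | CB; A -> a; B -> d; C -> BB | SD; D -> AM; M -> a | AB | AS | CB

No ε-productions.
After unit-elimination: S -> a | Cd; C -> dd | SaM; M -> a | Cd | aS | ad.
TERM: introduce A -> a, B -> d and substitute in every rule of length ≥2.
BIN: C -> SAM becomes C -> SD, D -> AM.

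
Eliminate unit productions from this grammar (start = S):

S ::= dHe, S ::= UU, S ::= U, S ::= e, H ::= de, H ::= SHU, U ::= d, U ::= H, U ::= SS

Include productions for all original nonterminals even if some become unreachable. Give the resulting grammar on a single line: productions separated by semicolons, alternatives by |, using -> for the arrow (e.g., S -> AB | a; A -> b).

Unit productions: S->U, U->H.
Unit pairs (A ⇒* B via units): (S,H), (S,U), (U,H).
S: inherits non-unit rules of {H, S, U} → SHU | SS | UU | d | dHe | de | e.
H: inherits non-unit rules of {H} → SHU | de.
U: inherits non-unit rules of {H, U} → SHU | SS | d | de.

S -> d | e | SS | UU | de | SHU | dHe; H -> de | SHU; U -> d | SS | de | SHU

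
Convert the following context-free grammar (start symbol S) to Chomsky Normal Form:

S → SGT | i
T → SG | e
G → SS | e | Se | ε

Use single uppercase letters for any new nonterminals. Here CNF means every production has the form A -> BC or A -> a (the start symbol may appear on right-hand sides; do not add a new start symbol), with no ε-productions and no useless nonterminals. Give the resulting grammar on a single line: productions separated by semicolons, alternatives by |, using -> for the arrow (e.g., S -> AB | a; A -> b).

Nullable: {G}; after ε-elimination: S -> i | ST | SGT; G -> e | SS | Se; T -> S | e | SG.
After unit-elimination: S -> i | ST | SGT; G -> e | SS | Se; T -> e | i | SG | ST | SGT.
TERM: introduce A -> e and substitute in every rule of length ≥2.
BIN: S -> SGT becomes S -> SB, B -> GT; T -> SGT becomes T -> SC, C -> GT.

S -> i | SB | ST; A -> e; B -> GT; C -> GT; G -> e | SA | SS; T -> e | i | SC | SG | ST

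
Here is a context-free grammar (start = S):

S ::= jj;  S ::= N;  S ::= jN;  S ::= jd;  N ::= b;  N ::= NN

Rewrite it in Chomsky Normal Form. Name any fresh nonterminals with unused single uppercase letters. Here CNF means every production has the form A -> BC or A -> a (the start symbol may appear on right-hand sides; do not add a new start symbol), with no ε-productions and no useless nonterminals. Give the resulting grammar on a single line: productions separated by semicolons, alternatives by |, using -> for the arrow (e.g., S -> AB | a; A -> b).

S -> b | AA | AB | AN | NN; A -> j; B -> d; N -> b | NN

No ε-productions.
After unit-elimination: S -> b | NN | jN | jd | jj; N -> b | NN.
TERM: introduce B -> d, A -> j and substitute in every rule of length ≥2.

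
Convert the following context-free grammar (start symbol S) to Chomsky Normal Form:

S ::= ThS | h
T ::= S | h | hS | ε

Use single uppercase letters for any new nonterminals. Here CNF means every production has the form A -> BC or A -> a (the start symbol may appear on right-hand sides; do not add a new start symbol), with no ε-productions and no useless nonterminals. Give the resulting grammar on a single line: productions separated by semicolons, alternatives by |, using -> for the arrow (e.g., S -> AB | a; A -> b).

Nullable: {T}; after ε-elimination: S -> h | hS | ThS; T -> S | h | hS.
After unit-elimination: S -> h | hS | ThS; T -> h | hS | ThS.
TERM: introduce A -> h and substitute in every rule of length ≥2.
BIN: S -> TAS becomes S -> TB, B -> AS; T -> TAS becomes T -> TC, C -> AS.

S -> h | AS | TB; A -> h; B -> AS; C -> AS; T -> h | AS | TC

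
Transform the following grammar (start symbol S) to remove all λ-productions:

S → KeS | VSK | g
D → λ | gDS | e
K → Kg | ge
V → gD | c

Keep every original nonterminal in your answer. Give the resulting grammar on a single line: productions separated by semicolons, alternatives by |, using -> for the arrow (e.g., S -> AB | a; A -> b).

Nullable set: {D}.
Drop D -> λ.
D -> gDS: D nullable, giving gDS | gS.
V -> gD: D nullable, giving g | gD.
Unchanged (no nullable symbols): S -> KeS; S -> VSK; S -> g; D -> e; K -> Kg; K -> ge; V -> c.

S -> g | KeS | VSK; D -> e | gS | gDS; K -> Kg | ge; V -> c | g | gD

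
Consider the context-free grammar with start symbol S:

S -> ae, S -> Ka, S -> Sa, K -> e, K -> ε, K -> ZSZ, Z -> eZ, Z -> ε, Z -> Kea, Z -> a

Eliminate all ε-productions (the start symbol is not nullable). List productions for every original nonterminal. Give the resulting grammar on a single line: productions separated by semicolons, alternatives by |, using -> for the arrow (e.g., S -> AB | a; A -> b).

S -> a | Ka | Sa | ae; K -> S | e | SZ | ZS | ZSZ; Z -> a | e | eZ | ea | Kea

Nullable set: {K, Z}.
S -> Ka: K nullable, giving Ka | a.
Drop K -> ε.
K -> ZSZ: Z, Z nullable, giving S | SZ | ZS | ZSZ.
Drop Z -> ε.
Z -> Kea: K nullable, giving Kea | ea.
Z -> eZ: Z nullable, giving e | eZ.
Unchanged (no nullable symbols): S -> Sa; S -> ae; K -> e; Z -> a.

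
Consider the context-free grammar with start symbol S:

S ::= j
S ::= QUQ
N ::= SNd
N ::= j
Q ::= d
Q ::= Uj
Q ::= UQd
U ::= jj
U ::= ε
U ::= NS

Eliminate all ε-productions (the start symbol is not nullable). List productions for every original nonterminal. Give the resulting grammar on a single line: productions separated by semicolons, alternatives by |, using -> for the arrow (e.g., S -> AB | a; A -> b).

Nullable set: {U}.
S -> QUQ: U nullable, giving QQ | QUQ.
Q -> UQd: U nullable, giving Qd | UQd.
Q -> Uj: U nullable, giving Uj | j.
Drop U -> ε.
Unchanged (no nullable symbols): S -> j; N -> SNd; N -> j; Q -> d; U -> NS; U -> jj.

S -> j | QQ | QUQ; N -> j | SNd; Q -> d | j | Qd | Uj | UQd; U -> NS | jj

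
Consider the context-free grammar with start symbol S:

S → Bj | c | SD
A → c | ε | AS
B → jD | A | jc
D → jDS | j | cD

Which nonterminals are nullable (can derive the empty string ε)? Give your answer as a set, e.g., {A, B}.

{A, B}

Directly nullable (have an ε-rule): {A}.
B is nullable via B -> A (every symbol on the right is already known nullable).
Not nullable: D, S — each has a terminal in every rule's right-hand side or depends on a non-nullable symbol.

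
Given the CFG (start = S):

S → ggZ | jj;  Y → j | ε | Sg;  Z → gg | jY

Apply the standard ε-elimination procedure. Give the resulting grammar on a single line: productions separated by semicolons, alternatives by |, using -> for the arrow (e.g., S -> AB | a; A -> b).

Nullable set: {Y}.
Drop Y -> ε.
Z -> jY: Y nullable, giving j | jY.
Unchanged (no nullable symbols): S -> ggZ; S -> jj; Y -> Sg; Y -> j; Z -> gg.

S -> jj | ggZ; Y -> j | Sg; Z -> j | gg | jY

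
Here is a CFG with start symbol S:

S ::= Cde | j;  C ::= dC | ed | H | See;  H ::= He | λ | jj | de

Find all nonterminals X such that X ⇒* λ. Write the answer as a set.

{C, H}

Directly nullable (have an ε-rule): {H}.
C is nullable via C -> H (every symbol on the right is already known nullable).
Not nullable: S — each has a terminal in every rule's right-hand side or depends on a non-nullable symbol.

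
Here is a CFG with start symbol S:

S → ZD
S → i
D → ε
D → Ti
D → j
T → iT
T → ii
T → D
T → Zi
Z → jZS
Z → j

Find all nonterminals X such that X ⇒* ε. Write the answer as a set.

{D, T}

Directly nullable (have an ε-rule): {D}.
T is nullable via T -> D (every symbol on the right is already known nullable).
Not nullable: S, Z — each has a terminal in every rule's right-hand side or depends on a non-nullable symbol.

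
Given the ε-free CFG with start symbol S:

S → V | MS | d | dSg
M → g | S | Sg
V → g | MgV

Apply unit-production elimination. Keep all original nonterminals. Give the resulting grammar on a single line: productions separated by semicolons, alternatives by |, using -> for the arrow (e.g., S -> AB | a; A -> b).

S -> d | g | MS | MgV | dSg; M -> d | g | MS | Sg | MgV | dSg; V -> g | MgV

Unit productions: M->S, S->V.
Unit pairs (A ⇒* B via units): (M,S), (M,V), (S,V).
S: inherits non-unit rules of {S, V} → MS | MgV | d | dSg | g.
M: inherits non-unit rules of {M, S, V} → MS | MgV | Sg | d | dSg | g.
V: inherits non-unit rules of {V} → MgV | g.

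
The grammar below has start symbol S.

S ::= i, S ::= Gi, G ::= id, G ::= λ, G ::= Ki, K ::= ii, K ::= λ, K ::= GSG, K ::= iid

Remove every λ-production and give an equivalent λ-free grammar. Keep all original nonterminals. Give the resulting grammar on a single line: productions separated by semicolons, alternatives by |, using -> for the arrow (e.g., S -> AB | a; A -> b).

S -> i | Gi; G -> i | Ki | id; K -> S | GS | SG | ii | GSG | iid

Nullable set: {G, K}.
S -> Gi: G nullable, giving Gi | i.
Drop G -> λ.
G -> Ki: K nullable, giving Ki | i.
Drop K -> λ.
K -> GSG: G, G nullable, giving GS | GSG | S | SG.
Unchanged (no nullable symbols): S -> i; G -> id; K -> ii; K -> iid.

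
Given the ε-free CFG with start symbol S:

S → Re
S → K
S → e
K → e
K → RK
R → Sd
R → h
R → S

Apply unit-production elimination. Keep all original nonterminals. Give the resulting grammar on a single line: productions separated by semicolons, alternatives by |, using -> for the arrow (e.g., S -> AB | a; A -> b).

S -> e | RK | Re; K -> e | RK; R -> e | h | RK | Re | Sd

Unit productions: R->S, S->K.
Unit pairs (A ⇒* B via units): (R,K), (R,S), (S,K).
S: inherits non-unit rules of {K, S} → RK | Re | e.
K: inherits non-unit rules of {K} → RK | e.
R: inherits non-unit rules of {K, R, S} → RK | Re | Sd | e | h.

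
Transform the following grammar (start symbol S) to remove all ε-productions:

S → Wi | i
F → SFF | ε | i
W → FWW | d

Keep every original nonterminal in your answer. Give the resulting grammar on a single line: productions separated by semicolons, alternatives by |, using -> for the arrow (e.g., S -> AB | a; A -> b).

Nullable set: {F}.
Drop F -> ε.
F -> SFF: F, F nullable, giving S | SF | SFF.
W -> FWW: F nullable, giving FWW | WW.
Unchanged (no nullable symbols): S -> Wi; S -> i; F -> i; W -> d.

S -> i | Wi; F -> S | i | SF | SFF; W -> d | WW | FWW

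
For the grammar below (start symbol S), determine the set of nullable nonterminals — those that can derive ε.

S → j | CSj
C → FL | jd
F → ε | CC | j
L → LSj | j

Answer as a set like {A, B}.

{F}

Directly nullable (have an ε-rule): {F}.
Not nullable: C, L, S — each has a terminal in every rule's right-hand side or depends on a non-nullable symbol.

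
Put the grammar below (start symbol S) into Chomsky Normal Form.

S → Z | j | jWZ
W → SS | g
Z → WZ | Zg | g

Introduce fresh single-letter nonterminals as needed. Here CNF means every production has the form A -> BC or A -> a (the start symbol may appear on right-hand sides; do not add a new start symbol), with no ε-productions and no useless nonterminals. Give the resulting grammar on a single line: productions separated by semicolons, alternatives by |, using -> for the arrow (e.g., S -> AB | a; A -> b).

S -> g | j | BC | WZ | ZA; A -> g; B -> j; C -> WZ; W -> g | SS; Z -> g | WZ | ZA

No ε-productions.
After unit-elimination: S -> g | j | WZ | Zg | jWZ; W -> g | SS; Z -> g | WZ | Zg.
TERM: introduce A -> g, B -> j and substitute in every rule of length ≥2.
BIN: S -> BWZ becomes S -> BC, C -> WZ.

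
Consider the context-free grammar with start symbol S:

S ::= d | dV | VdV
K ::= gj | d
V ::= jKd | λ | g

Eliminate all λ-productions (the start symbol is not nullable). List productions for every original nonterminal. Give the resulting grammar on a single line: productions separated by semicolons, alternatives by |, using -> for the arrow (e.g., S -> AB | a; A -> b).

S -> d | Vd | dV | VdV; K -> d | gj; V -> g | jKd

Nullable set: {V}.
S -> VdV: V, V nullable, giving Vd | VdV | d | dV.
S -> dV: V nullable, giving d | dV.
Drop V -> λ.
Unchanged (no nullable symbols): S -> d; K -> d; K -> gj; V -> g; V -> jKd.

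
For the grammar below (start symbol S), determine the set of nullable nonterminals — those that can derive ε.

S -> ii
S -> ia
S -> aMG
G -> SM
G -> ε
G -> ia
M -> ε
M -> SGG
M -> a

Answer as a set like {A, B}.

{G, M}

Directly nullable (have an ε-rule): {G, M}.
Not nullable: S — each has a terminal in every rule's right-hand side or depends on a non-nullable symbol.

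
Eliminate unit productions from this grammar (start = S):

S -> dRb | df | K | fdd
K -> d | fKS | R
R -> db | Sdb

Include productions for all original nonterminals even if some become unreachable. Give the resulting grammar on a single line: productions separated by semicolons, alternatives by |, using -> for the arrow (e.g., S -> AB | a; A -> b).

Unit productions: K->R, S->K.
Unit pairs (A ⇒* B via units): (K,R), (S,K), (S,R).
S: inherits non-unit rules of {K, R, S} → Sdb | d | dRb | db | df | fKS | fdd.
K: inherits non-unit rules of {K, R} → Sdb | d | db | fKS.
R: inherits non-unit rules of {R} → Sdb | db.

S -> d | db | df | Sdb | dRb | fKS | fdd; K -> d | db | Sdb | fKS; R -> db | Sdb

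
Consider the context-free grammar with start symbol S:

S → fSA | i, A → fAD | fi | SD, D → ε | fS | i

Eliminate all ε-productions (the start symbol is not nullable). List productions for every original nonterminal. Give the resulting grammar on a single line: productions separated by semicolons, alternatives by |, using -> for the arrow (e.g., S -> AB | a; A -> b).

Nullable set: {D}.
A -> SD: D nullable, giving S | SD.
A -> fAD: D nullable, giving fA | fAD.
Drop D -> ε.
Unchanged (no nullable symbols): S -> fSA; S -> i; A -> fi; D -> fS; D -> i.

S -> i | fSA; A -> S | SD | fA | fi | fAD; D -> i | fS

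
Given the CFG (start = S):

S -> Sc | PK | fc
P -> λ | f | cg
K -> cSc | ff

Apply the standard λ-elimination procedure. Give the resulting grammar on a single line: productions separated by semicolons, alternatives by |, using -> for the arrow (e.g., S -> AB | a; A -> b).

S -> K | PK | Sc | fc; K -> ff | cSc; P -> f | cg

Nullable set: {P}.
S -> PK: P nullable, giving K | PK.
Drop P -> λ.
Unchanged (no nullable symbols): S -> Sc; S -> fc; K -> cSc; K -> ff; P -> cg; P -> f.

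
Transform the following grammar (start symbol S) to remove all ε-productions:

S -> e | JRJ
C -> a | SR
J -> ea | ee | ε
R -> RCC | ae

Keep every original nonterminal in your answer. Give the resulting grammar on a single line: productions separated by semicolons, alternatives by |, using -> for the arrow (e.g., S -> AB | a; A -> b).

S -> R | e | JR | RJ | JRJ; C -> a | SR; J -> ea | ee; R -> ae | RCC

Nullable set: {J}.
S -> JRJ: J, J nullable, giving JR | JRJ | R | RJ.
Drop J -> ε.
Unchanged (no nullable symbols): S -> e; C -> SR; C -> a; J -> ea; J -> ee; R -> RCC; R -> ae.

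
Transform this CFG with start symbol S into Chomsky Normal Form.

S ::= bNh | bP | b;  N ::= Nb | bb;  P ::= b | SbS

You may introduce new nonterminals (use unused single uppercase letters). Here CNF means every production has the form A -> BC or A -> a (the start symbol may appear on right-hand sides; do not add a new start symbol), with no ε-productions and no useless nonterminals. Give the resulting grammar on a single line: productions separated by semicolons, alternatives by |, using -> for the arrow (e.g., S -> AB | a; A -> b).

S -> b | AD | AP; A -> b; B -> h; C -> AS; D -> NB; N -> AA | NA; P -> b | SC

No ε-productions.
No unit productions to eliminate.
TERM: introduce A -> b, B -> h and substitute in every rule of length ≥2.
BIN: P -> SAS becomes P -> SC, C -> AS; S -> ANB becomes S -> AD, D -> NB.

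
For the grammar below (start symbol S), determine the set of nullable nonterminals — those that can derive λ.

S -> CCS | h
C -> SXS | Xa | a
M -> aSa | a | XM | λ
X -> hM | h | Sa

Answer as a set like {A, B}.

Directly nullable (have an ε-rule): {M}.
Not nullable: C, S, X — each has a terminal in every rule's right-hand side or depends on a non-nullable symbol.

{M}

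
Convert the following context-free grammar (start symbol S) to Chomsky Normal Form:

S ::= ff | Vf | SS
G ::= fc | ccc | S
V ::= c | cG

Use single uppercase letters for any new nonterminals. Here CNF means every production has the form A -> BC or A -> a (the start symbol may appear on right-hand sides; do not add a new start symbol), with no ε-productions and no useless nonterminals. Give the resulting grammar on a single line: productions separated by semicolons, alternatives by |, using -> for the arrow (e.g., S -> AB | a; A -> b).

S -> AA | SS | VA; A -> f; B -> c; C -> BB; G -> AA | AB | BC | SS | VA; V -> c | BG

No ε-productions.
After unit-elimination: S -> SS | Vf | ff; G -> SS | Vf | fc | ff | ccc; V -> c | cG.
TERM: introduce B -> c, A -> f and substitute in every rule of length ≥2.
BIN: G -> BBB becomes G -> BC, C -> BB.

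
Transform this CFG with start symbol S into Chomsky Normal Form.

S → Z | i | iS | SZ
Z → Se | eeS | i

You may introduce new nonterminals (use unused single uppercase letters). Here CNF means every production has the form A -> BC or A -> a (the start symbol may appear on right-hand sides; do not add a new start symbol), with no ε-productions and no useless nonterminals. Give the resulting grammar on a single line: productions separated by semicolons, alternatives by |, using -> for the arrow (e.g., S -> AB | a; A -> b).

S -> i | AC | BS | SA | SZ; A -> e; B -> i; C -> AS; D -> AS; Z -> i | AD | SA

No ε-productions.
After unit-elimination: S -> i | SZ | Se | iS | eeS; Z -> i | Se | eeS.
TERM: introduce A -> e, B -> i and substitute in every rule of length ≥2.
BIN: S -> AAS becomes S -> AC, C -> AS; Z -> AAS becomes Z -> AD, D -> AS.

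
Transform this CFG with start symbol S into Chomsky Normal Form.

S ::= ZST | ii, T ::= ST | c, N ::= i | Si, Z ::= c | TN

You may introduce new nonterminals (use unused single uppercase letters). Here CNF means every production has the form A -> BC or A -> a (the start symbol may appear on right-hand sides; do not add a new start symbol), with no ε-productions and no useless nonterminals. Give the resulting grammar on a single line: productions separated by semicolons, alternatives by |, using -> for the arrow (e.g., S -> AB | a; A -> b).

S -> AA | ZB; A -> i; B -> ST; N -> i | SA; T -> c | ST; Z -> c | TN

No ε-productions.
No unit productions to eliminate.
TERM: introduce A -> i and substitute in every rule of length ≥2.
BIN: S -> ZST becomes S -> ZB, B -> ST.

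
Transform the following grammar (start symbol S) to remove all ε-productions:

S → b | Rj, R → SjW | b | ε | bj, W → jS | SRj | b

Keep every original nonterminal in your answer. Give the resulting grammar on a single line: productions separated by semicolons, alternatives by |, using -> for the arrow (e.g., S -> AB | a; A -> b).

Nullable set: {R}.
S -> Rj: R nullable, giving Rj | j.
Drop R -> ε.
W -> SRj: R nullable, giving SRj | Sj.
Unchanged (no nullable symbols): S -> b; R -> SjW; R -> b; R -> bj; W -> b; W -> jS.

S -> b | j | Rj; R -> b | bj | SjW; W -> b | Sj | jS | SRj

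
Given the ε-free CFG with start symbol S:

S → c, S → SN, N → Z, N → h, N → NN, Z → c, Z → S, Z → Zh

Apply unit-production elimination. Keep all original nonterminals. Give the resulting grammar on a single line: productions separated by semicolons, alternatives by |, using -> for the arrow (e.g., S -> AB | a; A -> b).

Unit productions: N->Z, Z->S.
Unit pairs (A ⇒* B via units): (N,S), (N,Z), (Z,S).
S: inherits non-unit rules of {S} → SN | c.
N: inherits non-unit rules of {N, S, Z} → NN | SN | Zh | c | h.
Z: inherits non-unit rules of {S, Z} → SN | Zh | c.

S -> c | SN; N -> c | h | NN | SN | Zh; Z -> c | SN | Zh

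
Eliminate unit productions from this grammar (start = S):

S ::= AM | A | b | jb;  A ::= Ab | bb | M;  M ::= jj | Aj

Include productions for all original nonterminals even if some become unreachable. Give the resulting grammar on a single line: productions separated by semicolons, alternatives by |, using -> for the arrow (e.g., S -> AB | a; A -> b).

Unit productions: A->M, S->A.
Unit pairs (A ⇒* B via units): (A,M), (S,A), (S,M).
S: inherits non-unit rules of {A, M, S} → AM | Ab | Aj | b | bb | jb | jj.
A: inherits non-unit rules of {A, M} → Ab | Aj | bb | jj.
M: inherits non-unit rules of {M} → Aj | jj.

S -> b | AM | Ab | Aj | bb | jb | jj; A -> Ab | Aj | bb | jj; M -> Aj | jj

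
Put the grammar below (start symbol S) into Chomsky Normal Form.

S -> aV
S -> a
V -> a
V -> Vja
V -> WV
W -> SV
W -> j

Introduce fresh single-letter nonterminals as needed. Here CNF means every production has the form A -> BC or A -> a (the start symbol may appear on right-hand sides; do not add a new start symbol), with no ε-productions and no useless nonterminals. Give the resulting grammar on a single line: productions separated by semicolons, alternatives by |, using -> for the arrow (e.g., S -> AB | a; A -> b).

No ε-productions.
No unit productions to eliminate.
TERM: introduce A -> a, B -> j and substitute in every rule of length ≥2.
BIN: V -> VBA becomes V -> VC, C -> BA.

S -> a | AV; A -> a; B -> j; C -> BA; V -> a | VC | WV; W -> j | SV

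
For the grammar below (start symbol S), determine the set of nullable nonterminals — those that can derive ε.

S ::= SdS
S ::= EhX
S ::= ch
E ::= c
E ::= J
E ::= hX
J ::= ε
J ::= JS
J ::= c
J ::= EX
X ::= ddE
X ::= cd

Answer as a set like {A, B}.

Directly nullable (have an ε-rule): {J}.
E is nullable via E -> J (every symbol on the right is already known nullable).
Not nullable: S, X — each has a terminal in every rule's right-hand side or depends on a non-nullable symbol.

{E, J}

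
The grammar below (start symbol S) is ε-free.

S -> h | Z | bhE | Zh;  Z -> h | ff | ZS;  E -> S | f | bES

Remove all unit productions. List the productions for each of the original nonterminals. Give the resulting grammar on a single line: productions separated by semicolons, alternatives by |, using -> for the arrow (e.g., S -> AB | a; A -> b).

S -> h | ZS | Zh | ff | bhE; E -> f | h | ZS | Zh | ff | bES | bhE; Z -> h | ZS | ff

Unit productions: E->S, S->Z.
Unit pairs (A ⇒* B via units): (E,S), (E,Z), (S,Z).
S: inherits non-unit rules of {S, Z} → ZS | Zh | bhE | ff | h.
E: inherits non-unit rules of {E, S, Z} → ZS | Zh | bES | bhE | f | ff | h.
Z: inherits non-unit rules of {Z} → ZS | ff | h.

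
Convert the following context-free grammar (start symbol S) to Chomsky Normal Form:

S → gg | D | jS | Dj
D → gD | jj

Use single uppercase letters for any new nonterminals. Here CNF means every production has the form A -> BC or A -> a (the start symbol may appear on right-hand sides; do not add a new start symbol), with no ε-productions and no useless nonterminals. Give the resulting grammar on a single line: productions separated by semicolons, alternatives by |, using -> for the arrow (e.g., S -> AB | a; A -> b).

No ε-productions.
After unit-elimination: S -> Dj | gD | gg | jS | jj; D -> gD | jj.
TERM: introduce A -> g, B -> j and substitute in every rule of length ≥2.

S -> AA | AD | BB | BS | DB; A -> g; B -> j; D -> AD | BB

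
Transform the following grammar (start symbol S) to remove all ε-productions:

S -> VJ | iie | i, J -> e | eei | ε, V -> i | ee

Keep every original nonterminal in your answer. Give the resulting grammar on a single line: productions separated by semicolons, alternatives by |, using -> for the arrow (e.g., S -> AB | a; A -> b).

S -> V | i | VJ | iie; J -> e | eei; V -> i | ee

Nullable set: {J}.
S -> VJ: J nullable, giving V | VJ.
Drop J -> ε.
Unchanged (no nullable symbols): S -> i; S -> iie; J -> e; J -> eei; V -> ee; V -> i.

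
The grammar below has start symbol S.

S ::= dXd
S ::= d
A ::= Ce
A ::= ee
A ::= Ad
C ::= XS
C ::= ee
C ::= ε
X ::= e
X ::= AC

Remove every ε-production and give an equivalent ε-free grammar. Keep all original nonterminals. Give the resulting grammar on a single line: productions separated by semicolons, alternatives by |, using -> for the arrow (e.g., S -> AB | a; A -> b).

S -> d | dXd; A -> e | Ad | Ce | ee; C -> XS | ee; X -> A | e | AC

Nullable set: {C}.
A -> Ce: C nullable, giving Ce | e.
Drop C -> ε.
X -> AC: C nullable, giving A | AC.
Unchanged (no nullable symbols): S -> d; S -> dXd; A -> Ad; A -> ee; C -> XS; C -> ee; X -> e.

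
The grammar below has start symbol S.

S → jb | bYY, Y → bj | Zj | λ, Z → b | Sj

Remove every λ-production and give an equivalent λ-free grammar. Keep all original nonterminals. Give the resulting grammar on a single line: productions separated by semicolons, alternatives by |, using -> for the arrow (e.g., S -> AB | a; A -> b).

Nullable set: {Y}.
S -> bYY: Y, Y nullable, giving b | bY | bYY.
Drop Y -> λ.
Unchanged (no nullable symbols): S -> jb; Y -> Zj; Y -> bj; Z -> Sj; Z -> b.

S -> b | bY | jb | bYY; Y -> Zj | bj; Z -> b | Sj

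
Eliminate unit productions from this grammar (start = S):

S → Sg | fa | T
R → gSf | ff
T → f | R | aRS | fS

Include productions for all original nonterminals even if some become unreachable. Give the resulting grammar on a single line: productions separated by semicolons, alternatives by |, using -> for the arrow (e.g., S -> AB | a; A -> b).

Unit productions: S->T, T->R.
Unit pairs (A ⇒* B via units): (S,R), (S,T), (T,R).
S: inherits non-unit rules of {R, S, T} → Sg | aRS | f | fS | fa | ff | gSf.
R: inherits non-unit rules of {R} → ff | gSf.
T: inherits non-unit rules of {R, T} → aRS | f | fS | ff | gSf.

S -> f | Sg | fS | fa | ff | aRS | gSf; R -> ff | gSf; T -> f | fS | ff | aRS | gSf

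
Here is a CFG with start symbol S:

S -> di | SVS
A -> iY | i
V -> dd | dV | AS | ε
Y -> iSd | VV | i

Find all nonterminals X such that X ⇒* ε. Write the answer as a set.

Directly nullable (have an ε-rule): {V}.
Y is nullable via Y -> VV (every symbol on the right is already known nullable).
Not nullable: A, S — each has a terminal in every rule's right-hand side or depends on a non-nullable symbol.

{V, Y}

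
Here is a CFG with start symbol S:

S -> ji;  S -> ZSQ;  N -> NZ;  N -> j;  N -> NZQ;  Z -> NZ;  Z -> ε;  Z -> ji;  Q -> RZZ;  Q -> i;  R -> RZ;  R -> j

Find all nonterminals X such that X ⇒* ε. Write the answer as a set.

Directly nullable (have an ε-rule): {Z}.
Not nullable: N, Q, R, S — each has a terminal in every rule's right-hand side or depends on a non-nullable symbol.

{Z}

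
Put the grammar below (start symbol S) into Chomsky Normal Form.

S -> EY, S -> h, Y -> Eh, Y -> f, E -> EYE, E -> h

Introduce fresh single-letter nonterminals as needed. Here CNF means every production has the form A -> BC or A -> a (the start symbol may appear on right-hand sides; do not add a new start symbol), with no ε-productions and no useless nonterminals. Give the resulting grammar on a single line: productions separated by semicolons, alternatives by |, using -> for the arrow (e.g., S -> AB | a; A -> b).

S -> h | EY; A -> h; B -> YE; E -> h | EB; Y -> f | EA

No ε-productions.
No unit productions to eliminate.
TERM: introduce A -> h and substitute in every rule of length ≥2.
BIN: E -> EYE becomes E -> EB, B -> YE.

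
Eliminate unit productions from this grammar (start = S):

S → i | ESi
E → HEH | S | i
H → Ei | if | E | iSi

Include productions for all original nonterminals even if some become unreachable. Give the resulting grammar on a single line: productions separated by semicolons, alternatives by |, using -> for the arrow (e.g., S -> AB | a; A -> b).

S -> i | ESi; E -> i | ESi | HEH; H -> i | Ei | if | ESi | HEH | iSi

Unit productions: E->S, H->E.
Unit pairs (A ⇒* B via units): (E,S), (H,E), (H,S).
S: inherits non-unit rules of {S} → ESi | i.
E: inherits non-unit rules of {E, S} → ESi | HEH | i.
H: inherits non-unit rules of {E, H, S} → ESi | Ei | HEH | i | iSi | if.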